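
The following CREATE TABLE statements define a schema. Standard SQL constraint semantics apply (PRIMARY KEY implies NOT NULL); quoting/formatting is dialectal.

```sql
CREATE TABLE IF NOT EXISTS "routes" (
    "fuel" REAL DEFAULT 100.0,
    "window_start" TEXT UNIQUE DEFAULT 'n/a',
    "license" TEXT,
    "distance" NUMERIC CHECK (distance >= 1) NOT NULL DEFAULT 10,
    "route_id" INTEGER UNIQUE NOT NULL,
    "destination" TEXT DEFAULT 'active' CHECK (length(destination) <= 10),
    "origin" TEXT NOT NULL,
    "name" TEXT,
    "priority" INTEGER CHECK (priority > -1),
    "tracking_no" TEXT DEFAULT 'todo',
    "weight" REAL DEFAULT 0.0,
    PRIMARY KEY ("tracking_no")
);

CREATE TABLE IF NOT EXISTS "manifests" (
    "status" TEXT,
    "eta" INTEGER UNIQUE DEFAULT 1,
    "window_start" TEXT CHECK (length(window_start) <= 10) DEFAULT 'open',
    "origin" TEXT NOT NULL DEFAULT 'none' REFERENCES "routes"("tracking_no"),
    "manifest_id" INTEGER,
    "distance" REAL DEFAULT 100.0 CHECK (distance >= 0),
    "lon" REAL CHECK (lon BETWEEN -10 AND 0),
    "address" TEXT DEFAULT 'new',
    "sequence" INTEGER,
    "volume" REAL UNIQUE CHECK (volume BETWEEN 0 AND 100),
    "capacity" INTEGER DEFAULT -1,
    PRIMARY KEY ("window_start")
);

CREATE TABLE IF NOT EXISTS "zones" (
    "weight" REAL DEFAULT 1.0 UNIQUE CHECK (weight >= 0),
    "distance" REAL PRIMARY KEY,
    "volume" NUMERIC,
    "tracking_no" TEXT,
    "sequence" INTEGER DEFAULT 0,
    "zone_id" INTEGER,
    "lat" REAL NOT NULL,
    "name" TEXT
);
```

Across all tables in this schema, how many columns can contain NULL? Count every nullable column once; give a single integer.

routes: 7 nullable (fuel, window_start, license, destination, name, priority, weight — PK (tracking_no) and explicit NOT NULL columns excluded).
manifests: 9 nullable (status, eta, manifest_id, distance, lon, address, sequence, volume, capacity — PK (window_start) and explicit NOT NULL columns excluded).
zones: 6 nullable (weight, volume, tracking_no, sequence, zone_id, name — PK (distance) and explicit NOT NULL columns excluded).
Total: 7 + 9 + 6 = 22.

22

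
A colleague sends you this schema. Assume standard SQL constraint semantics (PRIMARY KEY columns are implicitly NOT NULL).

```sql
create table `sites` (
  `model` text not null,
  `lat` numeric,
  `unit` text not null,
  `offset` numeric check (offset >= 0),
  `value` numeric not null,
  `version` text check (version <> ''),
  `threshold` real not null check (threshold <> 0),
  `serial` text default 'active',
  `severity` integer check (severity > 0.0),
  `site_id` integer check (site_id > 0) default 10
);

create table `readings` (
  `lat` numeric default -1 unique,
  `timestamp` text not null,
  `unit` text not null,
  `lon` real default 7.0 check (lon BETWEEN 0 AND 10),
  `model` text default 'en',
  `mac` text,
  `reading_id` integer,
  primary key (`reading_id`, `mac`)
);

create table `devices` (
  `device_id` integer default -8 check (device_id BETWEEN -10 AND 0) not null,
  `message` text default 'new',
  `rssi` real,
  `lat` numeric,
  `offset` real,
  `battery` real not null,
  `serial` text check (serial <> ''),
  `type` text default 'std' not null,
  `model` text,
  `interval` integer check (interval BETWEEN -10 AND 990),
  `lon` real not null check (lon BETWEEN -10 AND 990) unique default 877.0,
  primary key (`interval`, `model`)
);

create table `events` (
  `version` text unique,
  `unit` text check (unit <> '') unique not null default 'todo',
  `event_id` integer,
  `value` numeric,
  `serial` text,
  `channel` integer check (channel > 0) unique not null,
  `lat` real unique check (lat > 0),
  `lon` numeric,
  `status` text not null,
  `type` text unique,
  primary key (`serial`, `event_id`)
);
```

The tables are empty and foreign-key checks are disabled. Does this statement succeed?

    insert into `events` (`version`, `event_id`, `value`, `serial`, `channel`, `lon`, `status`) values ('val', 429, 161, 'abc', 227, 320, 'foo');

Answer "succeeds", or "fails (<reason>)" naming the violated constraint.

NOT NULL columns: channel is supplied; event_id is supplied; serial is supplied; status is supplied; unit defaults to 'todo'.
CHECK constraints: 227 satisfies (channel > 0).
No constraint is violated.

succeeds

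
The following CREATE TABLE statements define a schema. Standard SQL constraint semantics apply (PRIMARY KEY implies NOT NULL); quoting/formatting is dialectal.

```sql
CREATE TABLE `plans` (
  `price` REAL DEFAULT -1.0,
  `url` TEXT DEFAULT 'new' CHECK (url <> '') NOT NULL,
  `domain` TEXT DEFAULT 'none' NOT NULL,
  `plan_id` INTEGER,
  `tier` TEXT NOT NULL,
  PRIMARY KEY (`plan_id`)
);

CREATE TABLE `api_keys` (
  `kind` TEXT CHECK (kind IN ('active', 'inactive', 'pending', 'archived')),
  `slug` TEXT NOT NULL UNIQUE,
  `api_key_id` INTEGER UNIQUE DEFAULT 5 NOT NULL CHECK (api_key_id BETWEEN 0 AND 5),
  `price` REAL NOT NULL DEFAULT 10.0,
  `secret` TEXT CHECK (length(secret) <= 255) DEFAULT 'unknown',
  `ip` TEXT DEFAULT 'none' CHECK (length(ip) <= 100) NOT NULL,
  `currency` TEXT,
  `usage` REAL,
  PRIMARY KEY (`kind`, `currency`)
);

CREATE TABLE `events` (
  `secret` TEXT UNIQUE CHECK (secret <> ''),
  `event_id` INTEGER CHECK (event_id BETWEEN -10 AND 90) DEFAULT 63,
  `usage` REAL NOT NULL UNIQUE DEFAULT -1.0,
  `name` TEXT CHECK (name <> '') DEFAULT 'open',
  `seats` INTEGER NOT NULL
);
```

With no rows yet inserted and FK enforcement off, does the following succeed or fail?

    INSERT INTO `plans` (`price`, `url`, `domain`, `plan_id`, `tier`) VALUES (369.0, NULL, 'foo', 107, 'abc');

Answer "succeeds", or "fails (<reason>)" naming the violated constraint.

fails (NOT NULL on url)

url is explicitly set to NULL, but url is declared NOT NULL.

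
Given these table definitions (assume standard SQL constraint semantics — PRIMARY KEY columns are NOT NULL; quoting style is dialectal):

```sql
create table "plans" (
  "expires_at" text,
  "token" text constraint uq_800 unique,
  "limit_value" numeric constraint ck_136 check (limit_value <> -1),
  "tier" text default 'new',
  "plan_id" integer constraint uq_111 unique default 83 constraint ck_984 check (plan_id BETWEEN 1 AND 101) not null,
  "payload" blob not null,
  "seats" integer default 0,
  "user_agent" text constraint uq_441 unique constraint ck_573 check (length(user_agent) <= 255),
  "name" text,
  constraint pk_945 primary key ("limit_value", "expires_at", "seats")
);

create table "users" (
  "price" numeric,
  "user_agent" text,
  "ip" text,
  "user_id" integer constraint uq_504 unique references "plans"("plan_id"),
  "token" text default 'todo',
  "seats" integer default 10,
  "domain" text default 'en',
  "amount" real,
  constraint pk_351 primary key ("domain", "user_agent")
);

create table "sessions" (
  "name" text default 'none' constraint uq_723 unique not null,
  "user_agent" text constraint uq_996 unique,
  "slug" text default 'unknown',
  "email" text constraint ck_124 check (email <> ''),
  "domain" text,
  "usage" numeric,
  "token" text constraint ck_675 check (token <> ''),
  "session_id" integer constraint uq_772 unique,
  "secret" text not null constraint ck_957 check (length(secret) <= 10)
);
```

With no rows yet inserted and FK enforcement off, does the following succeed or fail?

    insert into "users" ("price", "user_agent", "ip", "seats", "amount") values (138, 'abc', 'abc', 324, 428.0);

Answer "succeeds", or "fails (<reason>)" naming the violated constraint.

NOT NULL columns: domain defaults to 'en'; user_agent is supplied.
No constraint is violated.

succeeds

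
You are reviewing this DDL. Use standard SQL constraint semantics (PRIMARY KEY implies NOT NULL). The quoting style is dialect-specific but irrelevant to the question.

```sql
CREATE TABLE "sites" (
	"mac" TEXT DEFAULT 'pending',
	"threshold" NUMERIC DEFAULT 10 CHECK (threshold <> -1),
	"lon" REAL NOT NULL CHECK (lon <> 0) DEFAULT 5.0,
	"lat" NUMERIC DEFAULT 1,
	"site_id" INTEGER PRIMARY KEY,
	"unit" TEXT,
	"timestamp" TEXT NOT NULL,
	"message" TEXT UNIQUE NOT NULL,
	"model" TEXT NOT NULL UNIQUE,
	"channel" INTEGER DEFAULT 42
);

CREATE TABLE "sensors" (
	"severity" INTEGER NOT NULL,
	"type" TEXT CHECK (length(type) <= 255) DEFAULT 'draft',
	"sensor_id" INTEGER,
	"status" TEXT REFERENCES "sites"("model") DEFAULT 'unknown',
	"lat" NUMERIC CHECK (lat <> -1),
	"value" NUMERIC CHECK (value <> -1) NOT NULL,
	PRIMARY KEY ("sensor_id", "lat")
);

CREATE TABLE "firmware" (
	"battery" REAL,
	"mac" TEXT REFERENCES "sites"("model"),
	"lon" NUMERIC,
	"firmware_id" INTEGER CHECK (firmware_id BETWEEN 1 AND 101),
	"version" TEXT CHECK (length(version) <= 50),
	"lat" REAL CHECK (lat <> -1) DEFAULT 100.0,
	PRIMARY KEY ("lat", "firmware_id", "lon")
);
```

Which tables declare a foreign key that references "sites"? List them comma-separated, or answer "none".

- sensors.status references sites(model).
- firmware.mac references sites(model).

sensors, firmware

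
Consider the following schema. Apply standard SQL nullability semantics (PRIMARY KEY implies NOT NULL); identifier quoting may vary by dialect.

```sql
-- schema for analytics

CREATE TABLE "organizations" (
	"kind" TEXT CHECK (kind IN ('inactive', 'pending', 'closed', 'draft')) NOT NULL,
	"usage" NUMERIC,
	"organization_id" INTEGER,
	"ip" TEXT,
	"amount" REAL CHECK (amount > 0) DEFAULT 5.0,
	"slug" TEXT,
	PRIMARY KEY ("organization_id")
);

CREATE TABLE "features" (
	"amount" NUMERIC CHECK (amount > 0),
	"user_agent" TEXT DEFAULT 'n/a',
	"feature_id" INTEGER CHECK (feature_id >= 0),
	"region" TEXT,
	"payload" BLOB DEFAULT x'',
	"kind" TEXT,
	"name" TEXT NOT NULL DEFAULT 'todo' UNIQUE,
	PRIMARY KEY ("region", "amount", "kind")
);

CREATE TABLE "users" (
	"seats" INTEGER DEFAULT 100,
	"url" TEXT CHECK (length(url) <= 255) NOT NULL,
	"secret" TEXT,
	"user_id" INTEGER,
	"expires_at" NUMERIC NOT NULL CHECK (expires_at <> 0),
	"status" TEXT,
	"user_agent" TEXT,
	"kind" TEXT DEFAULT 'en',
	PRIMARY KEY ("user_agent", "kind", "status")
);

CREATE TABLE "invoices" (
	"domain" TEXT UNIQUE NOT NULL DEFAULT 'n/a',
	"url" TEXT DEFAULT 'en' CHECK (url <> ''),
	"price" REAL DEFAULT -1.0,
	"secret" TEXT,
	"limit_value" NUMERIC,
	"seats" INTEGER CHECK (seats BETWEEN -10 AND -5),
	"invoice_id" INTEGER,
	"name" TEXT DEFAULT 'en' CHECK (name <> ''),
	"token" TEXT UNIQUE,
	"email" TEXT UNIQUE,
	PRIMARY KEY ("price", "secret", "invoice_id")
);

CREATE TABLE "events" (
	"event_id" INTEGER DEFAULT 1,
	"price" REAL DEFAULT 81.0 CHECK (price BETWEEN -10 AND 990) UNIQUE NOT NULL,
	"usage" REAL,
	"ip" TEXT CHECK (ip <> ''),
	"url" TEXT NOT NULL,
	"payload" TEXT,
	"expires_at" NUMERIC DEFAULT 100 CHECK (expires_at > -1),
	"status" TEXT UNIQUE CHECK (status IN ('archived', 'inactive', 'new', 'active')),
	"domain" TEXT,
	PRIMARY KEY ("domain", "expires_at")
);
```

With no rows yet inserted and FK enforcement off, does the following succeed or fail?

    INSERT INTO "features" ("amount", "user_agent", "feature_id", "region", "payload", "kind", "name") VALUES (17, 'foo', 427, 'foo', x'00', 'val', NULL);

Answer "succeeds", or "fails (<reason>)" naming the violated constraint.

name is explicitly set to NULL, but name is declared NOT NULL.

fails (NOT NULL on name)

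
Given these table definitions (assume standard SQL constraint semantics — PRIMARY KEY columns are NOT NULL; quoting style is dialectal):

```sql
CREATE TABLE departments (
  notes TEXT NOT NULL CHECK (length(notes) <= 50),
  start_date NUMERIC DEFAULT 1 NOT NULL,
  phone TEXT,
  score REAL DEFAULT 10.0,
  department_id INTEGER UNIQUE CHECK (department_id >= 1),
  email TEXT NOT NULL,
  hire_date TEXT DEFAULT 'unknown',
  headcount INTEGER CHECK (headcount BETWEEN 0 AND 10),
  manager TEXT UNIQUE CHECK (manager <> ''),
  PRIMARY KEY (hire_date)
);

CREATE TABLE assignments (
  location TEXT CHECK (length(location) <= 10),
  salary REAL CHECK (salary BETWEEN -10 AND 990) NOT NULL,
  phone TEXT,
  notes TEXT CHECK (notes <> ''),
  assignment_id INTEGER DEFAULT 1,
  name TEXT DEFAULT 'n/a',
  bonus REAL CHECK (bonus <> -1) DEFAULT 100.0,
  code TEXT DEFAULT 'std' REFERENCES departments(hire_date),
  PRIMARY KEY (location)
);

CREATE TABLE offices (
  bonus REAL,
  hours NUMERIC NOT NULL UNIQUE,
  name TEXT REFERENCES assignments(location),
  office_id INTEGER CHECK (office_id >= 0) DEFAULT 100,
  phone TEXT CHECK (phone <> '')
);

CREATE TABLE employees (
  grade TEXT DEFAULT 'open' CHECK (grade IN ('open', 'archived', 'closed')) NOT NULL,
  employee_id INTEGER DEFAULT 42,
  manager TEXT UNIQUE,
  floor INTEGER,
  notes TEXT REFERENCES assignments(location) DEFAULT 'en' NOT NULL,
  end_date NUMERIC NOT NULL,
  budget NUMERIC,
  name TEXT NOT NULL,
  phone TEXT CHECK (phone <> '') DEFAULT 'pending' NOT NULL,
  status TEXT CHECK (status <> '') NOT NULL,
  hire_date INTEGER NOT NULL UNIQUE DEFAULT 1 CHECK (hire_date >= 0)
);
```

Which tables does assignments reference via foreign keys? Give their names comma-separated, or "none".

- code REFERENCES departments(hire_date).

departments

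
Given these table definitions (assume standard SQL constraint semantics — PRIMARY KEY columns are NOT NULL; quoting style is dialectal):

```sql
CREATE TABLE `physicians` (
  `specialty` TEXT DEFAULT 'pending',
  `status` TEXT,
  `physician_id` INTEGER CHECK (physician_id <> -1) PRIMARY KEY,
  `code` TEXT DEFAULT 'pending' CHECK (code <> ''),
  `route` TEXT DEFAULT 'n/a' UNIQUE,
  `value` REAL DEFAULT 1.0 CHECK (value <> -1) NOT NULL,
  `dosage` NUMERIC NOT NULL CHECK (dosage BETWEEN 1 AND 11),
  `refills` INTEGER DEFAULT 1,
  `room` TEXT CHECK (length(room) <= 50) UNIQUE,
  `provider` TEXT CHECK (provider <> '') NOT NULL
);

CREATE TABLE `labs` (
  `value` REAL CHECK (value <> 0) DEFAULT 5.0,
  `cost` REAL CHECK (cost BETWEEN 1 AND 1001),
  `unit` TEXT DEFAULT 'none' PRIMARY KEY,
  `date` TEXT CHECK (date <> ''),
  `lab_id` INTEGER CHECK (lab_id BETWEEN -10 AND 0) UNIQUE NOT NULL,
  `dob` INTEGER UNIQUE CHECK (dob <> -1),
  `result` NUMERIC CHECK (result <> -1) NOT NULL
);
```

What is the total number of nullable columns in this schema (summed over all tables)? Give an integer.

10

physicians: 6 nullable (specialty, status, code, route, refills, room — PK (physician_id) and explicit NOT NULL columns excluded).
labs: 4 nullable (value, cost, date, dob — PK (unit) and explicit NOT NULL columns excluded).
Total: 6 + 4 = 10.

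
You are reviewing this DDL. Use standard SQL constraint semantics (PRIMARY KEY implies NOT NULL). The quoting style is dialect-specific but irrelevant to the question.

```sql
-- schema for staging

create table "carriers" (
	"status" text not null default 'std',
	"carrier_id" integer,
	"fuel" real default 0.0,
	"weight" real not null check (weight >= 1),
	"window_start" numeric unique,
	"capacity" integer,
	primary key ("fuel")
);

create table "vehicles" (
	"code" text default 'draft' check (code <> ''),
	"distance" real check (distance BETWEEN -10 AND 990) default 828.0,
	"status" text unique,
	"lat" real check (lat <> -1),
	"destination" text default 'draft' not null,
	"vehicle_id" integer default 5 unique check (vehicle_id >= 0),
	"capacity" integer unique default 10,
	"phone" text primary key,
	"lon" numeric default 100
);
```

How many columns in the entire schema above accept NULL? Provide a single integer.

10

carriers: 3 nullable (carrier_id, window_start, capacity — PK (fuel) and explicit NOT NULL columns excluded).
vehicles: 7 nullable (code, distance, status, lat, vehicle_id, capacity, lon — PK (phone) and explicit NOT NULL columns excluded).
Total: 3 + 7 = 10.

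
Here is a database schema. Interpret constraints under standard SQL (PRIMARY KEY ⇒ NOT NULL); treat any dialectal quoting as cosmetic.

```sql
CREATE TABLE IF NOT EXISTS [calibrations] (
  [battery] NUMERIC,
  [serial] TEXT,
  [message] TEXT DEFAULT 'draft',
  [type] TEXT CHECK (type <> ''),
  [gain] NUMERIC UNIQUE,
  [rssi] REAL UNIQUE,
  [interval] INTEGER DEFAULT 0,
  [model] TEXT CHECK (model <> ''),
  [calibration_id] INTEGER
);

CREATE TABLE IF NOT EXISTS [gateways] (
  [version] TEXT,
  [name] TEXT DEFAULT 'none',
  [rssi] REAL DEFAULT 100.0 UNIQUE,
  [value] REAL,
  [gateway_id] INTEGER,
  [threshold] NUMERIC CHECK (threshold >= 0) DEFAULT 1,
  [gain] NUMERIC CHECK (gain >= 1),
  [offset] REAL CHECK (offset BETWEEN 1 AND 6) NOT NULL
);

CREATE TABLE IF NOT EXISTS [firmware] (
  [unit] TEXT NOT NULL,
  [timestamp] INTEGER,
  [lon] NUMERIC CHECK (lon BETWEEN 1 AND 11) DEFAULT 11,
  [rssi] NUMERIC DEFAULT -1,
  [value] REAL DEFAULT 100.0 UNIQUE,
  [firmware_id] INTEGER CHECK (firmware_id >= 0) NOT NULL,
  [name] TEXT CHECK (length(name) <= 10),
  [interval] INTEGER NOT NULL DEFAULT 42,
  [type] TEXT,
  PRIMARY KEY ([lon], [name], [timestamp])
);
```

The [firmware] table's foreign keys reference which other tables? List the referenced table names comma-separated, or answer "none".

No column in firmware has a REFERENCES clause.

none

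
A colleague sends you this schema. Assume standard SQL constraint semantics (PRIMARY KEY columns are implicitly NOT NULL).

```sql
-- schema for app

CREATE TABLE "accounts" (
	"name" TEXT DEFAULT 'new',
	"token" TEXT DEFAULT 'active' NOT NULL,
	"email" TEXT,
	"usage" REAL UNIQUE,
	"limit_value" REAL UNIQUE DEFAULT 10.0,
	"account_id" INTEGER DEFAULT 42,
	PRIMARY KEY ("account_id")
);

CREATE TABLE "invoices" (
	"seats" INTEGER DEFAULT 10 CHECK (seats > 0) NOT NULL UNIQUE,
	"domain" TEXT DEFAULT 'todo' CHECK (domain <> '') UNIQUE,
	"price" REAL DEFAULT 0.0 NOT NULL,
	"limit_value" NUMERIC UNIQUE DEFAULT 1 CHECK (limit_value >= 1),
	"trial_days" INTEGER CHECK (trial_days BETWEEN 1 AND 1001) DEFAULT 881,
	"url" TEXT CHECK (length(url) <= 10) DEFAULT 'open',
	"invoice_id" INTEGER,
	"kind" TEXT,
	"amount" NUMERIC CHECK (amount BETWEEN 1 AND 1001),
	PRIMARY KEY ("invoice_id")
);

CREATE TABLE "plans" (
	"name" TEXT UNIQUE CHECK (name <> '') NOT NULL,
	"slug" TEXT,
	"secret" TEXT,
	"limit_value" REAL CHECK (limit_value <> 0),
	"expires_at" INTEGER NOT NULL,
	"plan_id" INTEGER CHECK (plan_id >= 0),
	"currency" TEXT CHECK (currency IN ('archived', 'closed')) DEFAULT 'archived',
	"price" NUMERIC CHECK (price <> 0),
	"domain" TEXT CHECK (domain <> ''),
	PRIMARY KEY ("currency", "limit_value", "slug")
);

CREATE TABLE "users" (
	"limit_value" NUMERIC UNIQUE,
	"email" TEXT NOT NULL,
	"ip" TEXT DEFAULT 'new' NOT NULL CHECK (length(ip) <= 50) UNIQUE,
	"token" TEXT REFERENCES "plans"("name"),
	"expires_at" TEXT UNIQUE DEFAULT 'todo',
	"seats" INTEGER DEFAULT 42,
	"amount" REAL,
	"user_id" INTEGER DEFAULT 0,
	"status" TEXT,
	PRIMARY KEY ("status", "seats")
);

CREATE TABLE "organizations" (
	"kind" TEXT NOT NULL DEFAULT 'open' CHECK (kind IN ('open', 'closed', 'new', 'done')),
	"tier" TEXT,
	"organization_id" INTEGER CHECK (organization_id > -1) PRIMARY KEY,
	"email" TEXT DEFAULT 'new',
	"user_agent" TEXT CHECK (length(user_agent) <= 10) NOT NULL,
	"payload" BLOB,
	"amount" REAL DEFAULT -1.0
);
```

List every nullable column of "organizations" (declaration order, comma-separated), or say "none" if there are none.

tier, email, payload, amount

- kind: declared NOT NULL → not nullable.
- tier: no NOT NULL constraint applies → nullable.
- organization_id: part of the PRIMARY KEY, which implies NOT NULL → not nullable.
- email: DEFAULT only fills an omitted column; an explicit NULL is still allowed → nullable.
- user_agent: declared NOT NULL → not nullable.
- payload: no NOT NULL constraint applies → nullable.
- amount: DEFAULT only fills an omitted column; an explicit NULL is still allowed → nullable.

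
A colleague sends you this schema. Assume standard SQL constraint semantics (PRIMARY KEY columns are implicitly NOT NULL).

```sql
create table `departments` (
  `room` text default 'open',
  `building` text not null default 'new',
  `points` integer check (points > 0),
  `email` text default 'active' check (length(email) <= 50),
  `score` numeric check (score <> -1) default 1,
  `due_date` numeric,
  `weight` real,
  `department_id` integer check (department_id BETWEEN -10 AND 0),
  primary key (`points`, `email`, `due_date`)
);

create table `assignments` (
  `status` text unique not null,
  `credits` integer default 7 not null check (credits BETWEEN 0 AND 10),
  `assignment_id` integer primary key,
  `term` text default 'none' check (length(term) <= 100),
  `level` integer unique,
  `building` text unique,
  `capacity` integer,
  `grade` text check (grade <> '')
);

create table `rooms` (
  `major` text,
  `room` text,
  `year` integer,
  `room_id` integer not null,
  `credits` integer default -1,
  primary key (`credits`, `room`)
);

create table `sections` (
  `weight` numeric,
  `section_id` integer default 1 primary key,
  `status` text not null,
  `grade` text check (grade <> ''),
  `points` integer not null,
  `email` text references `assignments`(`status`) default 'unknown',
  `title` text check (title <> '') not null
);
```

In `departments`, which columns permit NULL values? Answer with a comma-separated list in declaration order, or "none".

room, score, weight, department_id

- room: DEFAULT only fills an omitted column; an explicit NULL is still allowed → nullable.
- building: declared NOT NULL → not nullable.
- points: part of the PRIMARY KEY, which implies NOT NULL → not nullable.
- email: part of the PRIMARY KEY, which implies NOT NULL → not nullable.
- score: CHECK does not forbid NULL (a CHECK constraint passes when its expression is NULL) → nullable.
- due_date: part of the PRIMARY KEY, which implies NOT NULL → not nullable.
- weight: no NOT NULL constraint applies → nullable.
- department_id: CHECK does not forbid NULL (a CHECK constraint passes when its expression is NULL) → nullable.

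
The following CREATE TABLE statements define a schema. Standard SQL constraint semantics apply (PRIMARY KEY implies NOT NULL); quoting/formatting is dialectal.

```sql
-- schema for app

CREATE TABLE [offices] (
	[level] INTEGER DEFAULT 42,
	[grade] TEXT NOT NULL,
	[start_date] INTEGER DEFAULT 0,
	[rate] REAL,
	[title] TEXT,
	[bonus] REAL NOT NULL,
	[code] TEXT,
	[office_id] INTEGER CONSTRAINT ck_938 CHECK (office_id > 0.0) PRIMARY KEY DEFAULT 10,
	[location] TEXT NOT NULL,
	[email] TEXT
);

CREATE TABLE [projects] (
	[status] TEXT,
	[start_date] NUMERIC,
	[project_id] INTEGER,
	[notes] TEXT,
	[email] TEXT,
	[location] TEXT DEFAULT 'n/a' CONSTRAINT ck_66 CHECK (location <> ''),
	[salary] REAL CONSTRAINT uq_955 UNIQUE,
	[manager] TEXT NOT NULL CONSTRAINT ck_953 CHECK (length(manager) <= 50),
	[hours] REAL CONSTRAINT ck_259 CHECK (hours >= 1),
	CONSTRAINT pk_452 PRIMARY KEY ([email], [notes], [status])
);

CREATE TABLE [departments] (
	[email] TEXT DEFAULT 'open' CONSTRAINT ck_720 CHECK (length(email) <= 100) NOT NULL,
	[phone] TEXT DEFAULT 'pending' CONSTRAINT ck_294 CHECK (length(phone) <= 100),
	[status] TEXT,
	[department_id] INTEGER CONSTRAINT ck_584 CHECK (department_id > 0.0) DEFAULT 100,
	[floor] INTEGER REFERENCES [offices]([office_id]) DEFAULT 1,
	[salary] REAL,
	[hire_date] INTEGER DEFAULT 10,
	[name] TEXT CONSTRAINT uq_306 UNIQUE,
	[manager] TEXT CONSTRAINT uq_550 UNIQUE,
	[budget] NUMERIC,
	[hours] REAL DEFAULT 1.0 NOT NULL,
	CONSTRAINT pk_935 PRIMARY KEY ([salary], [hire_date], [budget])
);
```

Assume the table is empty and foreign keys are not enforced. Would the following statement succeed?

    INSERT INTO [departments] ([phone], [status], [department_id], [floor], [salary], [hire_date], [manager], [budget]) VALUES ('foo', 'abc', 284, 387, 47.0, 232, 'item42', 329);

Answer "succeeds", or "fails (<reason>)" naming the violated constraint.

NOT NULL columns: budget is supplied; email defaults to 'open'; hire_date is supplied; hours defaults to 1.0; salary is supplied.
CHECK constraints: 'foo' satisfies (length(phone) <= 100); 284 satisfies (department_id > 0.0).
No constraint is violated.

succeeds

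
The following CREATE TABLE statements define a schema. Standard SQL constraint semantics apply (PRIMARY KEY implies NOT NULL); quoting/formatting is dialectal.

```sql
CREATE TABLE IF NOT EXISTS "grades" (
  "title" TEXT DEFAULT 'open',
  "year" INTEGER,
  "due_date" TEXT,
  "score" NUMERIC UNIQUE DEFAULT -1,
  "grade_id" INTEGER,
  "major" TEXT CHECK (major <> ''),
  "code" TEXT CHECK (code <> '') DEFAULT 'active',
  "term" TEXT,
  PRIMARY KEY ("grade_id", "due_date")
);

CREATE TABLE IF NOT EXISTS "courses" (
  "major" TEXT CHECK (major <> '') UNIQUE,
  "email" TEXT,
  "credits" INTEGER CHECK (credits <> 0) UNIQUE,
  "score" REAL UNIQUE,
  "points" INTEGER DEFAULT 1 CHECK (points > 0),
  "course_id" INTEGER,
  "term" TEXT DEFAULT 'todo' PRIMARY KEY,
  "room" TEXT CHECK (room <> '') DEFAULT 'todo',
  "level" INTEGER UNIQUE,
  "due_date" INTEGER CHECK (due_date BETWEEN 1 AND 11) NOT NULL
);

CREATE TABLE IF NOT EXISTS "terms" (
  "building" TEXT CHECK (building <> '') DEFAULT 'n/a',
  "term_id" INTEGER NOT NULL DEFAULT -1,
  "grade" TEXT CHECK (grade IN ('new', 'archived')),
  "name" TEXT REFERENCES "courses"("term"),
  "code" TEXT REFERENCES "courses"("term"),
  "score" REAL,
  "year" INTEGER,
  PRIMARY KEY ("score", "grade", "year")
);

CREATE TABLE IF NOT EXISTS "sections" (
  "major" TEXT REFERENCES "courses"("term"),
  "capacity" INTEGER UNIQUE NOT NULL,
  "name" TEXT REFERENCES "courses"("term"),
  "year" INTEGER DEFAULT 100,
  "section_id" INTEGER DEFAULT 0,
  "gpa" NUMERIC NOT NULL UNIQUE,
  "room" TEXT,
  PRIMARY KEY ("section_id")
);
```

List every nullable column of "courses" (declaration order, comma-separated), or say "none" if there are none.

major, email, credits, score, points, course_id, room, level

- major: CHECK does not forbid NULL (a CHECK constraint passes when its expression is NULL) → nullable.
- email: no NOT NULL constraint applies → nullable.
- credits: CHECK does not forbid NULL (a CHECK constraint passes when its expression is NULL) → nullable.
- score: UNIQUE does not imply NOT NULL → nullable.
- points: CHECK does not forbid NULL (a CHECK constraint passes when its expression is NULL) → nullable.
- course_id: no NOT NULL constraint applies → nullable.
- term: part of the PRIMARY KEY, which implies NOT NULL → not nullable.
- room: CHECK does not forbid NULL (a CHECK constraint passes when its expression is NULL) → nullable.
- level: UNIQUE does not imply NOT NULL → nullable.
- due_date: declared NOT NULL → not nullable.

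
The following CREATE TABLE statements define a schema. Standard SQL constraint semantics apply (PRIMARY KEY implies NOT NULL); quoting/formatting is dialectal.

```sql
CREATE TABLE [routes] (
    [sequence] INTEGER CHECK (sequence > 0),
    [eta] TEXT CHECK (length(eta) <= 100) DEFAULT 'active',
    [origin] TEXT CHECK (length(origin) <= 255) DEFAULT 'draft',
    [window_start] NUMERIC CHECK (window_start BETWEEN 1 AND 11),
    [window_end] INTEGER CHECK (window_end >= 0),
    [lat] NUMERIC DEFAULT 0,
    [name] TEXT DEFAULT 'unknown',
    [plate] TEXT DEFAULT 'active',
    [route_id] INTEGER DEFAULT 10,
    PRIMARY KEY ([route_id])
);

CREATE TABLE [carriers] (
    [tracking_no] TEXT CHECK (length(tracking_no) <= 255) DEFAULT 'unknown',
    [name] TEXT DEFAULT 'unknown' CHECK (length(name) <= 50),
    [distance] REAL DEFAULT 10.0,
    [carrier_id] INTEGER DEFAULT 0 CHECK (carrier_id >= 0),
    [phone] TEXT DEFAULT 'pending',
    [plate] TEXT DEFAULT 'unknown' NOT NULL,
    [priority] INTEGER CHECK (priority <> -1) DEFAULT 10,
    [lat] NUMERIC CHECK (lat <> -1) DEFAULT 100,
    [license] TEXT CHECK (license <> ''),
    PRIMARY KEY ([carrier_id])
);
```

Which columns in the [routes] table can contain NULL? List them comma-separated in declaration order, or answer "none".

sequence, eta, origin, window_start, window_end, lat, name, plate

- sequence: CHECK does not forbid NULL (a CHECK constraint passes when its expression is NULL) → nullable.
- eta: CHECK does not forbid NULL (a CHECK constraint passes when its expression is NULL) → nullable.
- origin: CHECK does not forbid NULL (a CHECK constraint passes when its expression is NULL) → nullable.
- window_start: CHECK does not forbid NULL (a CHECK constraint passes when its expression is NULL) → nullable.
- window_end: CHECK does not forbid NULL (a CHECK constraint passes when its expression is NULL) → nullable.
- lat: DEFAULT only fills an omitted column; an explicit NULL is still allowed → nullable.
- name: DEFAULT only fills an omitted column; an explicit NULL is still allowed → nullable.
- plate: DEFAULT only fills an omitted column; an explicit NULL is still allowed → nullable.
- route_id: part of the PRIMARY KEY, which implies NOT NULL → not nullable.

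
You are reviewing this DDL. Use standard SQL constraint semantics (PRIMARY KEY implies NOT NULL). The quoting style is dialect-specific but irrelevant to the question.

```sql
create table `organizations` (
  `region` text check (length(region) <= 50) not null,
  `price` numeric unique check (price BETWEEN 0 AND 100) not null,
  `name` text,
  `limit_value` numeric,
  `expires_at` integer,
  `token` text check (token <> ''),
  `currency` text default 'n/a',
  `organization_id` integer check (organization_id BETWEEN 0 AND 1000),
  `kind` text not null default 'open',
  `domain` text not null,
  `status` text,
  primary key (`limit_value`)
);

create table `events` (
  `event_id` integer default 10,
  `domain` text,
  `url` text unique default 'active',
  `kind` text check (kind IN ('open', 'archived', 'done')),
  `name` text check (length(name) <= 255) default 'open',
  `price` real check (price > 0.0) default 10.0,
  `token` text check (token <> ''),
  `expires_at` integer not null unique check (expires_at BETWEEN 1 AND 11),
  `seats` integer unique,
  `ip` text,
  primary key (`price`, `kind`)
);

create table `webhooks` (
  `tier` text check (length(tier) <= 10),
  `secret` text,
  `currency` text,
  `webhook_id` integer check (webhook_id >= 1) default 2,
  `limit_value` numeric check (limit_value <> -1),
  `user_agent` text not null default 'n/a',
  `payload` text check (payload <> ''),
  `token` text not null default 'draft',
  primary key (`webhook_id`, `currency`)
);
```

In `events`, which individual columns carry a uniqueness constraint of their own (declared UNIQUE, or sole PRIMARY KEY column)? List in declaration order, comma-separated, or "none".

url, expires_at, seats

- event_id: no UNIQUE or single-column PK constraint.
- domain: no UNIQUE or single-column PK constraint.
- url: declared UNIQUE → unique.
- kind: part of a composite PRIMARY KEY — only the tuple is unique, not this column on its own.
- name: no UNIQUE or single-column PK constraint.
- price: part of a composite PRIMARY KEY — only the tuple is unique, not this column on its own.
- token: no UNIQUE or single-column PK constraint.
- expires_at: declared UNIQUE → unique.
- seats: declared UNIQUE → unique.
- ip: no UNIQUE or single-column PK constraint.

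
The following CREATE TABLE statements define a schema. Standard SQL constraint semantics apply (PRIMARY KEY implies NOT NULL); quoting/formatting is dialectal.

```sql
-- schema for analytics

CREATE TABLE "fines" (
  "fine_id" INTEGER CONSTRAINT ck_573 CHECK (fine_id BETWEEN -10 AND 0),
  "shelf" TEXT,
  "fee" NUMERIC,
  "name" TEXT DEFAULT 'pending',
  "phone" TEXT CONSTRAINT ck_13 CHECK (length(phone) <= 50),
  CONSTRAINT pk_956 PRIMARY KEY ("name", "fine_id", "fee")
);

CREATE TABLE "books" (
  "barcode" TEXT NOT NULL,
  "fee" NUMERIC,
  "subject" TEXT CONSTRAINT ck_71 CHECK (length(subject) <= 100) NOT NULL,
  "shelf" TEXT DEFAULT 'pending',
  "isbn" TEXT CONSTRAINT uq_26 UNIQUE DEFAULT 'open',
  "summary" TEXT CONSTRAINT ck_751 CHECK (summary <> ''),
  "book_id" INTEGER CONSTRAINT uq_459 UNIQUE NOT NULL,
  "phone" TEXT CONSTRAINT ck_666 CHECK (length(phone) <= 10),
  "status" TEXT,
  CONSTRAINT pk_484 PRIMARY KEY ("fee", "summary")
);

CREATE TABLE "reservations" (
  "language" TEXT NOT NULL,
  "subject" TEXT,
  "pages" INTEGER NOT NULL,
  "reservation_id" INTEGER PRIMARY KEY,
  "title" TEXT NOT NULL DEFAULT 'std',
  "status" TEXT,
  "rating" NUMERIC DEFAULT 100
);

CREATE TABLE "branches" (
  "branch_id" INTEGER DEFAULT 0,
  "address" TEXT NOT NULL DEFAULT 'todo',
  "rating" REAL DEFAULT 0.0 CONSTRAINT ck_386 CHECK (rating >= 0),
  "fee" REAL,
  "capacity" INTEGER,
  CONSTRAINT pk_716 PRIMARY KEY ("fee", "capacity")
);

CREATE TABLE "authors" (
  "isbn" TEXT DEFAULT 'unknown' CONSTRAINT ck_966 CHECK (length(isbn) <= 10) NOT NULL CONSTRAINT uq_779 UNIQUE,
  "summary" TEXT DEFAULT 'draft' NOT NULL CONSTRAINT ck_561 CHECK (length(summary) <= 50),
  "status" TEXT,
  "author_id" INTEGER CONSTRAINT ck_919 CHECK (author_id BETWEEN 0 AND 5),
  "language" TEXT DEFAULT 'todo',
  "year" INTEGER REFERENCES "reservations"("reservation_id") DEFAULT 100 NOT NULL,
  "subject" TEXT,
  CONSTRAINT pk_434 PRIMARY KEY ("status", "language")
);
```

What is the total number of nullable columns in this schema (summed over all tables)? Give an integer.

fines: 2 nullable (shelf, phone — PK (name, fine_id, fee) and explicit NOT NULL columns excluded).
books: 4 nullable (shelf, isbn, phone, status — PK (fee, summary) and explicit NOT NULL columns excluded).
reservations: 3 nullable (subject, status, rating — PK (reservation_id) and explicit NOT NULL columns excluded).
branches: 2 nullable (branch_id, rating — PK (fee, capacity) and explicit NOT NULL columns excluded).
authors: 2 nullable (author_id, subject — PK (status, language) and explicit NOT NULL columns excluded).
Total: 2 + 4 + 3 + 2 + 2 = 13.

13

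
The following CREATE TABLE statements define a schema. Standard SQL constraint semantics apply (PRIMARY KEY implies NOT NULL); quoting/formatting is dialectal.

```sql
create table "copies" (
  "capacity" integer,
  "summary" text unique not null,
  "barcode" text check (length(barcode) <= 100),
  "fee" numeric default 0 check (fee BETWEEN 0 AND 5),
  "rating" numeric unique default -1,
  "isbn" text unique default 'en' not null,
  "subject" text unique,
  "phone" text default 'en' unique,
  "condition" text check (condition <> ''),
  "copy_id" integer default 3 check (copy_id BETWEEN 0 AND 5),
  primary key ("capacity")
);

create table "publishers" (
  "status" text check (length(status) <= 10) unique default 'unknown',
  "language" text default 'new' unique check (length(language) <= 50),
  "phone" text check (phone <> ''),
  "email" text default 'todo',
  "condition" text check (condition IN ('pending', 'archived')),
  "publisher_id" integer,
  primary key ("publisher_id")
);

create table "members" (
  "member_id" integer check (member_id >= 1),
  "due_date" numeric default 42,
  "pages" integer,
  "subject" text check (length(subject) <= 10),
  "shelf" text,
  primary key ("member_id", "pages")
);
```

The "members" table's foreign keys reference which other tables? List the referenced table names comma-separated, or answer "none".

No column in members has a REFERENCES clause.

none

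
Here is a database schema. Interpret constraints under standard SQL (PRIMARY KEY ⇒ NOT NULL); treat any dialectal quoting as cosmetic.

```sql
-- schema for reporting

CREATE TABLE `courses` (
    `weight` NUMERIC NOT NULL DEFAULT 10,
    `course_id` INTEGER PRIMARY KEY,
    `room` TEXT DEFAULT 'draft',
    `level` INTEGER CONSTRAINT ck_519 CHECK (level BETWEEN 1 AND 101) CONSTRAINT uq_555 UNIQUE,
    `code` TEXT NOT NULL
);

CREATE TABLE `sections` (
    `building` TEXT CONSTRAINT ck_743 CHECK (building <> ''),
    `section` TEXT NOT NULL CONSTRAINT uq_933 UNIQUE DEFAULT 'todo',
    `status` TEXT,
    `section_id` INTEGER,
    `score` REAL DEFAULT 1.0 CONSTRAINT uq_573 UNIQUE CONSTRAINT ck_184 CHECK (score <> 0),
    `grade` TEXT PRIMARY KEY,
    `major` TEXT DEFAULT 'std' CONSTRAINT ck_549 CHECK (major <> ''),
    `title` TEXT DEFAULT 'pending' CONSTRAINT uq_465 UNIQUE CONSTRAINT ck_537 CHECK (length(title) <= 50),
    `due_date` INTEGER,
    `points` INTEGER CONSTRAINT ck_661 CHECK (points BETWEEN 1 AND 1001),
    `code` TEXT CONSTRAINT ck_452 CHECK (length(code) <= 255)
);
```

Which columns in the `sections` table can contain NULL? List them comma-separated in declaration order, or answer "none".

- building: CHECK does not forbid NULL (a CHECK constraint passes when its expression is NULL) → nullable.
- section: declared NOT NULL → not nullable.
- status: no NOT NULL constraint applies → nullable.
- section_id: no NOT NULL constraint applies → nullable.
- score: CHECK does not forbid NULL (a CHECK constraint passes when its expression is NULL) → nullable.
- grade: part of the PRIMARY KEY, which implies NOT NULL → not nullable.
- major: CHECK does not forbid NULL (a CHECK constraint passes when its expression is NULL) → nullable.
- title: CHECK does not forbid NULL (a CHECK constraint passes when its expression is NULL) → nullable.
- due_date: no NOT NULL constraint applies → nullable.
- points: CHECK does not forbid NULL (a CHECK constraint passes when its expression is NULL) → nullable.
- code: CHECK does not forbid NULL (a CHECK constraint passes when its expression is NULL) → nullable.

building, status, section_id, score, major, title, due_date, points, code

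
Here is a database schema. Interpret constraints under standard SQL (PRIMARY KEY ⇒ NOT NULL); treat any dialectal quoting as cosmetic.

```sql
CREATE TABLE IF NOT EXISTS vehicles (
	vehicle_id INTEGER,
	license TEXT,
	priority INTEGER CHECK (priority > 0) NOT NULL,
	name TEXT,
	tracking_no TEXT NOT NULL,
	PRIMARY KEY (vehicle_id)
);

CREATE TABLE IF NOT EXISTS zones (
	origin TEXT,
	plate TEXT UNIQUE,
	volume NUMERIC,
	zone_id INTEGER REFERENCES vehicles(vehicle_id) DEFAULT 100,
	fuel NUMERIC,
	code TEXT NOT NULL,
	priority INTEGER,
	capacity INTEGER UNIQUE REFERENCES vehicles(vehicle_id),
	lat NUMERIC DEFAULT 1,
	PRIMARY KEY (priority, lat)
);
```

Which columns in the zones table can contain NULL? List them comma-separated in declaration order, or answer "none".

- origin: no NOT NULL constraint applies → nullable.
- plate: UNIQUE does not imply NOT NULL → nullable.
- volume: no NOT NULL constraint applies → nullable.
- zone_id: a foreign key column may be NULL unless separately constrained → nullable.
- fuel: no NOT NULL constraint applies → nullable.
- code: declared NOT NULL → not nullable.
- priority: part of the PRIMARY KEY, which implies NOT NULL → not nullable.
- capacity: a foreign key column may be NULL unless separately constrained → nullable.
- lat: part of the PRIMARY KEY, which implies NOT NULL → not nullable.

origin, plate, volume, zone_id, fuel, capacity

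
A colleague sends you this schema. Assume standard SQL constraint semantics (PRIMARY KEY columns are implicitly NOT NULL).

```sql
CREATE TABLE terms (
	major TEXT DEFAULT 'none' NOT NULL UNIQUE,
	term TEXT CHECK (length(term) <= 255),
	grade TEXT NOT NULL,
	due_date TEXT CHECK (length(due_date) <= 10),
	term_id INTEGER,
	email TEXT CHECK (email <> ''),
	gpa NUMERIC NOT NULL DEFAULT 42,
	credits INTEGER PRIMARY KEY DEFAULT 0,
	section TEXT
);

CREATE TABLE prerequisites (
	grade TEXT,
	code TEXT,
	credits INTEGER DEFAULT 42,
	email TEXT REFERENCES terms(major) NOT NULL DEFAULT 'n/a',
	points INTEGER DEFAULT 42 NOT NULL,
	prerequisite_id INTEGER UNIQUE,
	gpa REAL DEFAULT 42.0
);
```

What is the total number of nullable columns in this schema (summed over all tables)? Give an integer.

terms: 5 nullable (term, due_date, term_id, email, section — PK (credits) and explicit NOT NULL columns excluded).
prerequisites: 5 nullable (grade, code, credits, prerequisite_id, gpa — PK none and explicit NOT NULL columns excluded).
Total: 5 + 5 = 10.

10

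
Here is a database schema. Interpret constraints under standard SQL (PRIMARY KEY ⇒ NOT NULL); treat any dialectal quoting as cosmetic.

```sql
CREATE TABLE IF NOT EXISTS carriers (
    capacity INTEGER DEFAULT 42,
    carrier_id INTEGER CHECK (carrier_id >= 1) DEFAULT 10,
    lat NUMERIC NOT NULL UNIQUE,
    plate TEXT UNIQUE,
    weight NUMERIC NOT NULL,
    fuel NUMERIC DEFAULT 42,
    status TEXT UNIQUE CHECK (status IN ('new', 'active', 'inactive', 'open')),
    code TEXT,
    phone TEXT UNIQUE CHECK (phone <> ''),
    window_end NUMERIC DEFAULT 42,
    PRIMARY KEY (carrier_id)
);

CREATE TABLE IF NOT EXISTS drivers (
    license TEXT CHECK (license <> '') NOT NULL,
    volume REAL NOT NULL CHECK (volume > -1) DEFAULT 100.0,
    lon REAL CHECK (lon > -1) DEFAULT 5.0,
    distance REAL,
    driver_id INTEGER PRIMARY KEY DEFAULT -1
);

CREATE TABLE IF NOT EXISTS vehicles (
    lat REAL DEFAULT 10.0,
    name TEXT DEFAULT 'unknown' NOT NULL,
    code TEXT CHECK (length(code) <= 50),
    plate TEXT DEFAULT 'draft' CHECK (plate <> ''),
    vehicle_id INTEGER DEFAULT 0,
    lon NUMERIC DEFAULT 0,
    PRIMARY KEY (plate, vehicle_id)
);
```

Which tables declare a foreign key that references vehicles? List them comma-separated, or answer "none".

No REFERENCES clause anywhere in the schema names vehicles.

none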